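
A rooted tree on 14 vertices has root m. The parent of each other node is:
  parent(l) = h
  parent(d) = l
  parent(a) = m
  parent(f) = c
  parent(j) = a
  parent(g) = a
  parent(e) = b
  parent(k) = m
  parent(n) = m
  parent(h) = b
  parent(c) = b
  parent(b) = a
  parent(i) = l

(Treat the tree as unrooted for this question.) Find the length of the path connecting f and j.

4

f - c - b - a - j: 4 edges.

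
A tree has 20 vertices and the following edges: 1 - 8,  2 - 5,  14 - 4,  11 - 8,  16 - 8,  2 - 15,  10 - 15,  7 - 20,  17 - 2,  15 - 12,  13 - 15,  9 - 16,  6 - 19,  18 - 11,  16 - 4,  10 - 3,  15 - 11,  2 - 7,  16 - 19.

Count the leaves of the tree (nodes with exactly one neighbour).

Degree-1 nodes: 1, 3, 5, 6, 9, 12, 13, 14, 17, 18, 20 — 11 of them.

11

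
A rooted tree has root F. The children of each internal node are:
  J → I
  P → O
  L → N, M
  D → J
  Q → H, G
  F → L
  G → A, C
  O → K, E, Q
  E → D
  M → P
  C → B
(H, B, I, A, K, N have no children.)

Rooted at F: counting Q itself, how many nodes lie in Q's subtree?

The subtree rooted at Q contains: Q, G, H, C, A, B — 6 nodes.

6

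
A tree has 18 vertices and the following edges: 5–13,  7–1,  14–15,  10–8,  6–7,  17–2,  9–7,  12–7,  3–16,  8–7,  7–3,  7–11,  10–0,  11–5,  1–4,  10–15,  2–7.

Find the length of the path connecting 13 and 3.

4

13 – 5 – 11 – 7 – 3: 4 edges.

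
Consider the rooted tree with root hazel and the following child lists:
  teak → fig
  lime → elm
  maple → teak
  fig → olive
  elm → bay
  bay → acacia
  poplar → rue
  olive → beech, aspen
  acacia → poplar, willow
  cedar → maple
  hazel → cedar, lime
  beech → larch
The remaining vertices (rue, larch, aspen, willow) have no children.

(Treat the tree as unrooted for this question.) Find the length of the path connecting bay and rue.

3

Walking from bay: bay – acacia – poplar – rue. Length 3.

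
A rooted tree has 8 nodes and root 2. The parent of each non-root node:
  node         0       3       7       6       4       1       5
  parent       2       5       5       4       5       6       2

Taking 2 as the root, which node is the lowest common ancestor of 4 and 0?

4's ancestor chain is 4, 5, 2 and 0's is 0, 2; they first meet at 2.

2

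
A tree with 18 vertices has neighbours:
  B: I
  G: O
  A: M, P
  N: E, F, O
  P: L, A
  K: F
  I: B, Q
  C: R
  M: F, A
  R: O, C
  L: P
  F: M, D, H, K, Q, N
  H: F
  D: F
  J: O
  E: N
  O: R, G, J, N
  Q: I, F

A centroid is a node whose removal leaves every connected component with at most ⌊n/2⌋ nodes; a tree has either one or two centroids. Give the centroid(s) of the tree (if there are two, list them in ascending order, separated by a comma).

F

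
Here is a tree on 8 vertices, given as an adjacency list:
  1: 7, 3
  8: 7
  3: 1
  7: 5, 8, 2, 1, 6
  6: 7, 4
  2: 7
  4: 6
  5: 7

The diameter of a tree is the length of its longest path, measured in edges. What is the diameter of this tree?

4

Starting from 3, a farthest node is 4 at distance 4.
One longest path: 3-1-7-6-4.
So the diameter is 4.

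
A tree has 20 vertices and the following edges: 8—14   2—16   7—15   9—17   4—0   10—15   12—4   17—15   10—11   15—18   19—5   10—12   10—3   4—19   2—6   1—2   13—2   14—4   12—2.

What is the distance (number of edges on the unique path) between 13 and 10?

3

Walking from 13: 13 - 2 - 12 - 10. Length 3.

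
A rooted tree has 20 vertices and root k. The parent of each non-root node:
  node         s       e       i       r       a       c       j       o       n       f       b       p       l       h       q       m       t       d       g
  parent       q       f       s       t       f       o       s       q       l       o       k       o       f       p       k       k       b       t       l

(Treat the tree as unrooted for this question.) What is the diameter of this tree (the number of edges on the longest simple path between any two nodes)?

8

A longest path is r-t-b-k-q-o-f-l-g, with 8 edges.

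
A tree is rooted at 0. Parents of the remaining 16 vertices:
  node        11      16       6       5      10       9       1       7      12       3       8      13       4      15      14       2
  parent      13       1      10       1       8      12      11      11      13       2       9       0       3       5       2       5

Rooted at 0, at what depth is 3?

6

Climbing from 3 to the root: 3–2–5–1–11–13–0. That's 6 steps.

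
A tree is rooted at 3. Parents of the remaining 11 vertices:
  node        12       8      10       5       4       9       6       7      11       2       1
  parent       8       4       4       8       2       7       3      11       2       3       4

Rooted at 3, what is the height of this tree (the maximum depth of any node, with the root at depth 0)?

12 sits deepest: 3-2-4-8-12 — 4 edges from the root.

4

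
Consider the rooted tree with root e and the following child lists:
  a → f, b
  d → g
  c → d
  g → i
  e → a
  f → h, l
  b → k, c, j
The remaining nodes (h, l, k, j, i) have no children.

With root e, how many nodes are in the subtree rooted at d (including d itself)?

The subtree rooted at d contains: d, g, i — 3 nodes.

3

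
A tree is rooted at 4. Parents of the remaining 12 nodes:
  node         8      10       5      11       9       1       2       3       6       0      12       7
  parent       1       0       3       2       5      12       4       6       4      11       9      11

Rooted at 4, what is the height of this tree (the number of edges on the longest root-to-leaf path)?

The longest root-to-leaf path is 4–6–3–5–9–12–1–8 (7 edges).

7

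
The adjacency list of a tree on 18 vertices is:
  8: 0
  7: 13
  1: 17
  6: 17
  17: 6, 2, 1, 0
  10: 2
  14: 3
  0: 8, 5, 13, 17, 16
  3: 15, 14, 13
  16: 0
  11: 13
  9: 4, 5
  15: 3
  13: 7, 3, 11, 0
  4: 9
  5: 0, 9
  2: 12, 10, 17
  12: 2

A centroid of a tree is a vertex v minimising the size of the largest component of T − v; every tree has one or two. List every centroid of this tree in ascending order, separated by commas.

Delete 0: the remaining components have sizes 6, 6, 3, 1, 1. Max 6 ≤ 9, so 0 is a centroid.
No neighbour of 0 does as well, so 0 is the unique centroid.

0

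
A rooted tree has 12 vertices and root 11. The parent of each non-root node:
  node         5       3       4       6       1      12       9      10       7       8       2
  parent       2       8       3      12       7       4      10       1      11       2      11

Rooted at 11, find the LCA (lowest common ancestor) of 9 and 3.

11

9's ancestor chain is 9, 10, 1, 7, 11 and 3's is 3, 8, 2, 11; they first meet at 11.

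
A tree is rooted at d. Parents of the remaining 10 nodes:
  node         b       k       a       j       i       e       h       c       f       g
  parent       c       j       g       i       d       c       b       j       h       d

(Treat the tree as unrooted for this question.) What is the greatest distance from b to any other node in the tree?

A farthest node from b is a.
The path b-c-j-i-d-g-a has 6 edges.

6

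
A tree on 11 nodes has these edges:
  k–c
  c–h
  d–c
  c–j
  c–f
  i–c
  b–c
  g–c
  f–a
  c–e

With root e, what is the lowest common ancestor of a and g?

c

a's ancestor chain is a, f, c, e and g's is g, c, e; they first meet at c.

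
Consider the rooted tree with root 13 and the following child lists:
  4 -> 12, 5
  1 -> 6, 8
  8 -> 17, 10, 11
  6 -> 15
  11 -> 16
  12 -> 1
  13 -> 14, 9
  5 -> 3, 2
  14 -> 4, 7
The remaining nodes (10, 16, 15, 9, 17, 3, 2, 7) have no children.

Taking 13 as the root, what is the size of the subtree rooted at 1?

The subtree rooted at 1 contains: 1, 8, 6, 11, 17, 10, 15, 16 — 8 nodes.

8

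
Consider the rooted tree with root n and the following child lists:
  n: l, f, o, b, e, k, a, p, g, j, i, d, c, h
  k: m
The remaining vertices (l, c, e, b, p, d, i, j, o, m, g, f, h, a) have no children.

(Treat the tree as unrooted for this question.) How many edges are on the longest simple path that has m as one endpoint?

3

Distances from m peak at 3, attained at g (o, e, a, h, l, d, f, p, c, i, j, b also at distance 3).
m – k – n – g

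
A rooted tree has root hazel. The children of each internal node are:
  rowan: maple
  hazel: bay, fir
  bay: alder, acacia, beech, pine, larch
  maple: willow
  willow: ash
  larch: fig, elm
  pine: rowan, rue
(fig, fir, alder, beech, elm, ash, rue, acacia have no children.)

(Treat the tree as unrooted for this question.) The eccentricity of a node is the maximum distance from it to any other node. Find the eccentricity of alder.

The node farthest from alder is ash, via alder-bay-pine-rowan-maple-willow-ash — 6 edges.

6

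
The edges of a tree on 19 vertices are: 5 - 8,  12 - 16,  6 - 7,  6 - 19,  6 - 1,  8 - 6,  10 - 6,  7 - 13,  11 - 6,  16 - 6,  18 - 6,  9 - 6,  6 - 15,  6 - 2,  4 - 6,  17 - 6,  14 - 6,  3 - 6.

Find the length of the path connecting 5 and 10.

Walking from 5: 5 – 8 – 6 – 10. Length 3.

3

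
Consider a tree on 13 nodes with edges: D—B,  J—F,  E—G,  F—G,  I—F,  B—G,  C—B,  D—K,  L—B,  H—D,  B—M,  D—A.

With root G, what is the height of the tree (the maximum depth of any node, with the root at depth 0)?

3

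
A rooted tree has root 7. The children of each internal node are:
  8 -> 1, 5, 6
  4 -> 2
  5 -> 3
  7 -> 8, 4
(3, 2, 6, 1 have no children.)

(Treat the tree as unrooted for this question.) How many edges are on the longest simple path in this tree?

5

BFS from 2 reaches 3 last, at distance 5; BFS from 3 confirms no node is farther.
Path: 2–4–7–8–5–3.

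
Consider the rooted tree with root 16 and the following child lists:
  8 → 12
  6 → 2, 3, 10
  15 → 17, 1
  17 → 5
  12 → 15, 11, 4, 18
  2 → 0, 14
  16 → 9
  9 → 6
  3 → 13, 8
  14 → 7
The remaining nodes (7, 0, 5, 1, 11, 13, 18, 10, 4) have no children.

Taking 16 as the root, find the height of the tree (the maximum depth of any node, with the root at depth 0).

A deepest node is 5, reached by 16 – 9 – 6 – 3 – 8 – 12 – 15 – 17 – 5.
That path has 8 edges, so the height is 8.

8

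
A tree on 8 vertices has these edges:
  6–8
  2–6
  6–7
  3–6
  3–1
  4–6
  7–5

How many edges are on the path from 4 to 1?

4–6–3–1: 3 edges.

3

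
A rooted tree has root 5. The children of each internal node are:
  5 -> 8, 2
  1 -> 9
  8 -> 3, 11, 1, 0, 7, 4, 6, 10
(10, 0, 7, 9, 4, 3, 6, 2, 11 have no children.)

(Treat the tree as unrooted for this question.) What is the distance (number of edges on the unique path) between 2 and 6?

3

Walking from 2: 2 - 5 - 8 - 6. Length 3.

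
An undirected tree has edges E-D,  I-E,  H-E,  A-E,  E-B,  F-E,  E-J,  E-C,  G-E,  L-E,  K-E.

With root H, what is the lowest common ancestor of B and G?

E

Path B→root: B E H; path G→root: G E H.
First common node: E.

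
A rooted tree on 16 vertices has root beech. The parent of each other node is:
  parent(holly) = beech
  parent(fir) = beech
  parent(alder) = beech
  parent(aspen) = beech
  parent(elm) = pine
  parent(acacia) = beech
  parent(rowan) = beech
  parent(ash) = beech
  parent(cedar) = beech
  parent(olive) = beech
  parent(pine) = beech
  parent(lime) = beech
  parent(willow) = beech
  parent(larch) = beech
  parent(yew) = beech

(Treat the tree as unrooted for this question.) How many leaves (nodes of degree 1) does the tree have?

14

Exactly 14 nodes have a single neighbour: acacia, alder, ash, aspen, cedar, elm, fir, holly, larch, lime, olive, rowan, willow, yew.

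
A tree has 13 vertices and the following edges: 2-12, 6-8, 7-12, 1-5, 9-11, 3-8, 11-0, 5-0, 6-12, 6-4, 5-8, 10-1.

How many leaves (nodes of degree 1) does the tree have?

6

The leaves are 2, 3, 4, 7, 9, 10.
That is 6 leaves.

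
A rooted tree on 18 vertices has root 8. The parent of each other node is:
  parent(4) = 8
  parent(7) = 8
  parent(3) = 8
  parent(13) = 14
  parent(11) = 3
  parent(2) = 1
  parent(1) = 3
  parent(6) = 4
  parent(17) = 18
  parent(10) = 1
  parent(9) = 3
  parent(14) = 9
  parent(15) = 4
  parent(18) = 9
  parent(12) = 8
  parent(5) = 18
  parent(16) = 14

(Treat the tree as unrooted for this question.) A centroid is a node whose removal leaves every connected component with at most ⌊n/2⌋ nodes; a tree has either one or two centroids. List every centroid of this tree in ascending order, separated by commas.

Removing 3 splits the tree into components of sizes 7, 6, 3, 1; the largest is 7 ≤ ⌊18/2⌋ = 9.
No neighbour of 3 does as well, so 3 is the unique centroid.

3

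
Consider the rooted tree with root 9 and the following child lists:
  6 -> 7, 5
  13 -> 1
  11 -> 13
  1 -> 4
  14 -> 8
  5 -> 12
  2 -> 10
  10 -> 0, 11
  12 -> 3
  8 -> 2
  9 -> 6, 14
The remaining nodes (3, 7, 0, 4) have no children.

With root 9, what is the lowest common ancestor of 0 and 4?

10

Path 0→root: 0 10 2 8 14 9; path 4→root: 4 1 13 11 10 2 8 14 9.
First common node: 10.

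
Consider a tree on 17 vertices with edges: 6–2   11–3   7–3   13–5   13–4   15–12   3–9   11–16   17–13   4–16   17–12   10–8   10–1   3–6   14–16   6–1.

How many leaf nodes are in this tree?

Exactly 7 nodes have a single neighbour: 2, 5, 7, 8, 9, 14, 15.

7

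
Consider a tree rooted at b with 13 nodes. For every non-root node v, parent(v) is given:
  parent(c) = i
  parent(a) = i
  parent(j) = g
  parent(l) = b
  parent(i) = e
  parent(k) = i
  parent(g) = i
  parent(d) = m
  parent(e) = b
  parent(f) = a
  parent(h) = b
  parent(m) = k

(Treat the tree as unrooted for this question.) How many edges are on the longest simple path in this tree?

6

Starting from d, a farthest node is l at distance 6.
One longest path: d-m-k-i-e-b-l.
So the diameter is 6.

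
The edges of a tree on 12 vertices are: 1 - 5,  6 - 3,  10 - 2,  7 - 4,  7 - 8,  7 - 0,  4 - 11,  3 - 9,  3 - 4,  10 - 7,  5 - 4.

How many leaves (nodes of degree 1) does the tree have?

7

Exactly 7 nodes have a single neighbour: 0, 1, 2, 6, 8, 9, 11.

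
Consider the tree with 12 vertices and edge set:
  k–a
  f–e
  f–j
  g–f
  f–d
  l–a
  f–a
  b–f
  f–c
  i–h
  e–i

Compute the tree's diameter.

BFS from h reaches l last, at distance 5; BFS from l confirms no node is farther.
Path: h-i-e-f-a-l.

5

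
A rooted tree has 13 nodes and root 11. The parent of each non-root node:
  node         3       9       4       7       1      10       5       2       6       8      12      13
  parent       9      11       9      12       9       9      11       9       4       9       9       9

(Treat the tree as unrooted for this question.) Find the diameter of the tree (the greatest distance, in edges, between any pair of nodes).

Starting from 5, a farthest node is 7 at distance 4.
One longest path: 5–11–9–12–7.
So the diameter is 4.

4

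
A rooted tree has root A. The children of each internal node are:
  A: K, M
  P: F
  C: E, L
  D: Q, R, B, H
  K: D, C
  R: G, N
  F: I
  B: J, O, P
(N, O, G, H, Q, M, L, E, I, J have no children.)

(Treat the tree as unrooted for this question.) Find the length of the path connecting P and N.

Walking from P: P - B - D - R - N. Length 4.

4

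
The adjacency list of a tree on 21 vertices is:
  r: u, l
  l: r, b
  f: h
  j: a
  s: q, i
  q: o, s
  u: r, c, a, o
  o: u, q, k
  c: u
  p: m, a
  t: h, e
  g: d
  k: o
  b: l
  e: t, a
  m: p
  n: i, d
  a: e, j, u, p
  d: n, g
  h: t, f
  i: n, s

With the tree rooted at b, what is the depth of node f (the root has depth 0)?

8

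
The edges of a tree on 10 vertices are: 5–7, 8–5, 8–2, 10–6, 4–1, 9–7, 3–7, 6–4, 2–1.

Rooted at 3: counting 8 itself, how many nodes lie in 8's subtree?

6

8's subtree: {8, 2, 1, 4, 6, 10}, size 6.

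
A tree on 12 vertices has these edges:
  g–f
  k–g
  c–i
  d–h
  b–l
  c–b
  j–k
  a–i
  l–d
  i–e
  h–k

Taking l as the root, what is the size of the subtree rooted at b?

The subtree rooted at b contains: b, c, i, e, a — 5 nodes.

5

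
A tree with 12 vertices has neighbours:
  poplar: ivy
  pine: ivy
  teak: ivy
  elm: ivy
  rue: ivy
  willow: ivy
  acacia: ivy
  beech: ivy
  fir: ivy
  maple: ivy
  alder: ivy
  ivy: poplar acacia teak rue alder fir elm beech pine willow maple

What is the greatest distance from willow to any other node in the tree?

Distances from willow peak at 2, attained at beech (acacia, alder, poplar, fir, pine, elm, rue, maple, teak also at distance 2).
willow-ivy-beech

2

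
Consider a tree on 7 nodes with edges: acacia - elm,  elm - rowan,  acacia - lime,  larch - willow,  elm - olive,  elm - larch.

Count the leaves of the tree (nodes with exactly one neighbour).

4

Degree-1 nodes: lime, olive, rowan, willow — 4 of them.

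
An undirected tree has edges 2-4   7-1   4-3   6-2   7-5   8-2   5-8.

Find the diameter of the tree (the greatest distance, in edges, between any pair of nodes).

BFS from 1 reaches 3 last, at distance 6; BFS from 3 confirms no node is farther.
Path: 1 – 7 – 5 – 8 – 2 – 4 – 3.

6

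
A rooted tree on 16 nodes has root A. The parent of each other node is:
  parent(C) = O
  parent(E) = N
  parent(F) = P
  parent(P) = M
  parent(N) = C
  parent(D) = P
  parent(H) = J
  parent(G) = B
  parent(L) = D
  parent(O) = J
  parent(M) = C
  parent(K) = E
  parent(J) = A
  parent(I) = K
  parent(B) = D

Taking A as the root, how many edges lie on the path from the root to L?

Path from A to L: A – J – O – C – M – P – D – L, which has 7 edges.

7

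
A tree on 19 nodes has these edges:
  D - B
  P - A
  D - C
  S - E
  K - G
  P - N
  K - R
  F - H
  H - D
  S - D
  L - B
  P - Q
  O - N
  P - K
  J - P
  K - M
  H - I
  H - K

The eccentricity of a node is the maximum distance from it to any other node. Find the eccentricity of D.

5

Distances from D peak at 5, attained at O.
D-H-K-P-N-O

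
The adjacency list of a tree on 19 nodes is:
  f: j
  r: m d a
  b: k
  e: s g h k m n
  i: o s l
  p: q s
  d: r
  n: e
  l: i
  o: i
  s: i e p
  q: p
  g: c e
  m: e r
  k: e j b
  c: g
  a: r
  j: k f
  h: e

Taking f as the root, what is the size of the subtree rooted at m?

Descendants of m (including itself): m, r, d, a. That's 4.

4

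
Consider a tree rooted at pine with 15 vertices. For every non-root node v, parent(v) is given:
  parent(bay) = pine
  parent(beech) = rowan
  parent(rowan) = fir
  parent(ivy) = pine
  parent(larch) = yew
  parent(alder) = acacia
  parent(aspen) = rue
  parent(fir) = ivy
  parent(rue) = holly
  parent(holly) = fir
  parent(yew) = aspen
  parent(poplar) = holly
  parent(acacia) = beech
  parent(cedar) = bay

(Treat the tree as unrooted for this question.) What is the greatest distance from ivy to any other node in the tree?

A farthest node from ivy is larch.
The path ivy – fir – holly – rue – aspen – yew – larch has 6 edges.

6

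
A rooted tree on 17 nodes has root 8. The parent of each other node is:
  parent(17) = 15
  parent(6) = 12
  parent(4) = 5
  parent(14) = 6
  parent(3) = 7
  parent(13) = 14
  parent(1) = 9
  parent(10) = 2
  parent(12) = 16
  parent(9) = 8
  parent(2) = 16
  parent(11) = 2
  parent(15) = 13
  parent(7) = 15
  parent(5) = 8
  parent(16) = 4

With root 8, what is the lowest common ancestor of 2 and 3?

Ancestors of 2 (toward the root): 2, 16, 4, 5, 8.
Ancestors of 3: 3, 7, 15, 13, 14, 6, 12, 16, 4, 5, 8.
The deepest node appearing in both lists is 16.

16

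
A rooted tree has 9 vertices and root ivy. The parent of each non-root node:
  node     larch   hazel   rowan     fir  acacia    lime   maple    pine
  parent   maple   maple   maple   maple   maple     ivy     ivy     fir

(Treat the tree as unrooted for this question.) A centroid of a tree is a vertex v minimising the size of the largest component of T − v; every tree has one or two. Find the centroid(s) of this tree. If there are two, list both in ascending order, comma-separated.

maple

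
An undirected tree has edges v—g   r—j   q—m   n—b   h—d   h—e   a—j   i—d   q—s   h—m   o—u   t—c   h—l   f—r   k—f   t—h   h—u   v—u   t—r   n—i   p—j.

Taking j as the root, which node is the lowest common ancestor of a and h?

j

Ancestors of a (toward the root): a, j.
Ancestors of h: h, t, r, j.
The deepest node appearing in both lists is j.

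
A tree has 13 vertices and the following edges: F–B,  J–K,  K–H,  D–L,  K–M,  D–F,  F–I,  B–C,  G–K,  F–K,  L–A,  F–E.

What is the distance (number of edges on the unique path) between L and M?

The path is L - D - F - K - M, which has 4 edges.

4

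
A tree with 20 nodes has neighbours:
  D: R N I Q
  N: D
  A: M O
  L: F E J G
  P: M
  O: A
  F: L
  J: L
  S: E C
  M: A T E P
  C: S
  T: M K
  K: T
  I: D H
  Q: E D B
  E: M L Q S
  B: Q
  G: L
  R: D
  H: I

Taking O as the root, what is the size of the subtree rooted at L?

4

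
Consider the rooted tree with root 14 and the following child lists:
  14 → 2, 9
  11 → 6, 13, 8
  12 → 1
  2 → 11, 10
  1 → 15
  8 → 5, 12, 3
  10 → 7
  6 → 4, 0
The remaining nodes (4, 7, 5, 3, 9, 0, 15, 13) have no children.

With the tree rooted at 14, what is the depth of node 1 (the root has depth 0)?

14 → 2 → 11 → 8 → 12 → 1 — 5 edges.

5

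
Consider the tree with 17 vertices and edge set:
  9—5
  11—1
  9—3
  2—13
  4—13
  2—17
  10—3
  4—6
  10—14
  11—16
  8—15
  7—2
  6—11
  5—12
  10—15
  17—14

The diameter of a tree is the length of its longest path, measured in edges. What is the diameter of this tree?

BFS from 12 reaches 16 last, at distance 12; BFS from 16 confirms no node is farther.
Path: 12-5-9-3-10-14-17-2-13-4-6-11-16.

12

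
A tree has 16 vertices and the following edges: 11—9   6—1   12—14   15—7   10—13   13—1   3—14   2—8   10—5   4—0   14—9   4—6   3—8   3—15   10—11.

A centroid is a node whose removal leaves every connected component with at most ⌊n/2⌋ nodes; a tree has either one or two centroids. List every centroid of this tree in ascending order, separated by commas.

9, 11

Removing 9 splits the tree into components of sizes 8, 7; the largest is 8 ≤ ⌊16/2⌋ = 8.
Its neighbour 11 also leaves a largest component of size 8, so both are centroids.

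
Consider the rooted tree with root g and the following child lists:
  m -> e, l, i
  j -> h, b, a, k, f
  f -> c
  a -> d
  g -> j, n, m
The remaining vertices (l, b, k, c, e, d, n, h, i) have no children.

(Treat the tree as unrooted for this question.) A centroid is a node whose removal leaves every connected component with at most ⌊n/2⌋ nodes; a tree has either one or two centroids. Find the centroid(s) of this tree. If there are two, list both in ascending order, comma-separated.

Removing j splits the tree into components of sizes 6, 2, 2, 1, 1, 1; the largest is 6 ≤ ⌊14/2⌋ = 7.
Every other node leaves some component of size > 7, so the centroid is unique.

j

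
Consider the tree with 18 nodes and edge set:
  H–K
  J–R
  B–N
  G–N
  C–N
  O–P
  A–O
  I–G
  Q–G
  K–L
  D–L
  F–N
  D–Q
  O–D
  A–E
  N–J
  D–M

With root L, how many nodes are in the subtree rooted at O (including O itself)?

4

The subtree rooted at O contains: O, A, P, E — 4 nodes.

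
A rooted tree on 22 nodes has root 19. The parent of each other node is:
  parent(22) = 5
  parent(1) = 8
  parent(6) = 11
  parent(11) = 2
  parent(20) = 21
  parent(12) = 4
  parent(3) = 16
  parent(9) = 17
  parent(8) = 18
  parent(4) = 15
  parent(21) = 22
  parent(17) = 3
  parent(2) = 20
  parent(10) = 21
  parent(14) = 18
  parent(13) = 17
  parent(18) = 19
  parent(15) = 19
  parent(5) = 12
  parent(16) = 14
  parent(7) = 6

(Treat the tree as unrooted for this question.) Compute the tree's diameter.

17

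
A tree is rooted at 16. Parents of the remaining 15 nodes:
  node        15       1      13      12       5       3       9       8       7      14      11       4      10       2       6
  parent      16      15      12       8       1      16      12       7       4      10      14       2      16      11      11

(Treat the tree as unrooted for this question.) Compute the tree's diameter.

12

A longest path is 5-1-15-16-10-14-11-2-4-7-8-12-9, with 12 edges.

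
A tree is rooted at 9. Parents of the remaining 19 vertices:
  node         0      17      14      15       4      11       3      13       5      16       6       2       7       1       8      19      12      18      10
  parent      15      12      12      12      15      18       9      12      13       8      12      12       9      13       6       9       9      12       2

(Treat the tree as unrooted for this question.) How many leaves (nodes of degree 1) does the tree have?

12

The leaves are 0, 1, 3, 4, 5, 7, 10, 11, 14, 16, 17, 19.
That is 12 leaves.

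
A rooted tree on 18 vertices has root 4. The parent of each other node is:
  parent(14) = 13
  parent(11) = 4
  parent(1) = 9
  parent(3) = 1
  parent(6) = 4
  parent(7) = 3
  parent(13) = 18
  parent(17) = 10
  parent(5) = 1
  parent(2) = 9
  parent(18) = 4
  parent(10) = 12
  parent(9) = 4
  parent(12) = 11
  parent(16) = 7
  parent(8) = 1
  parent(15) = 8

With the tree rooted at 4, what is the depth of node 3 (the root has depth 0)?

3

Climbing from 3 to the root: 3–1–9–4. That's 3 steps.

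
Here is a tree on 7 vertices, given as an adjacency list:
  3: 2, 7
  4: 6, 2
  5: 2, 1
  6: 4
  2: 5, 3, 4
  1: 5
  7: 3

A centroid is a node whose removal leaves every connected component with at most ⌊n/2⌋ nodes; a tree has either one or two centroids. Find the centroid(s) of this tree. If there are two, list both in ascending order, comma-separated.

2

If 2 is removed the pieces have sizes 2, 2, 2, all ≤ ⌊7/2⌋ = 3.
No neighbour of 2 does as well, so 2 is the unique centroid.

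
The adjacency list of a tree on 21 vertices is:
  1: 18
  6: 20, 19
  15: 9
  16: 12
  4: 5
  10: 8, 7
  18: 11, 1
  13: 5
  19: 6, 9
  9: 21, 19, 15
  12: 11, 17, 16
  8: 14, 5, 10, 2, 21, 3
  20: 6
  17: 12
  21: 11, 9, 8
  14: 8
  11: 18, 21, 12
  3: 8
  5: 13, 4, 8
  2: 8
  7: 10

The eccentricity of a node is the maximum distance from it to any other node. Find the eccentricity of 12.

The node farthest from 12 is 20, via 12 – 11 – 21 – 9 – 19 – 6 – 20 — 6 edges.

6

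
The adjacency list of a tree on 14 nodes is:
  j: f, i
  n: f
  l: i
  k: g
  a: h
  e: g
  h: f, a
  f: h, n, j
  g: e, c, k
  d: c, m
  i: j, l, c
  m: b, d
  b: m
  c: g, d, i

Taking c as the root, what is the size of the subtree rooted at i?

7

Descendants of i (including itself): i, j, l, f, n, h, a. That's 7.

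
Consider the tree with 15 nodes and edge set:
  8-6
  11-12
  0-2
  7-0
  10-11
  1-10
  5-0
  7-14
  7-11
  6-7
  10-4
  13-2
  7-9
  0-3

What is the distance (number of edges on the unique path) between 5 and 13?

Walking from 5: 5–0–2–13. Length 3.

3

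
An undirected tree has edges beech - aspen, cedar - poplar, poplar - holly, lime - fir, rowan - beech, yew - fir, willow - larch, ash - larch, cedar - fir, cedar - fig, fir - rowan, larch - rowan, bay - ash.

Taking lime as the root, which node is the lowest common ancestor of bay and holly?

fir

Ancestors of bay (toward the root): bay, ash, larch, rowan, fir, lime.
Ancestors of holly: holly, poplar, cedar, fir, lime.
The deepest node appearing in both lists is fir.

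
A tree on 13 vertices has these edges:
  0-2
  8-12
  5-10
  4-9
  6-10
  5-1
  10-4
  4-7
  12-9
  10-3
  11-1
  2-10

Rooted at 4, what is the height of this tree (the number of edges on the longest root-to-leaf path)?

11 sits deepest: 4 – 10 – 5 – 1 – 11 — 4 edges from the root.

4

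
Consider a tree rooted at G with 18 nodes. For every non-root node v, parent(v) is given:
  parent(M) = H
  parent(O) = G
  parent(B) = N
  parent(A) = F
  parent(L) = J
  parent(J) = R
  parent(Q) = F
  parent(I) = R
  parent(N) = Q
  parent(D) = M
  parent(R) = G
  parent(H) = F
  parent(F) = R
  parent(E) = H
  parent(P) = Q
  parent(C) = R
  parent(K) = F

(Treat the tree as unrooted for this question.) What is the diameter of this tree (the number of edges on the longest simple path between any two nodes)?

6

Starting from B, a farthest node is D at distance 6.
One longest path: B – N – Q – F – H – M – D.
So the diameter is 6.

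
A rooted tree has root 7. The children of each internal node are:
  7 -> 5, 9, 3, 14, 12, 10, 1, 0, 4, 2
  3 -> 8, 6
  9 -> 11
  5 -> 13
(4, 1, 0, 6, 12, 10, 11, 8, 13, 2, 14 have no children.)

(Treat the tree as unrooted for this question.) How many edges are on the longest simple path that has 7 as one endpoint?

Distances from 7 peak at 2, attained at 6 (11, 8, 13 also at distance 2).
7-3-6

2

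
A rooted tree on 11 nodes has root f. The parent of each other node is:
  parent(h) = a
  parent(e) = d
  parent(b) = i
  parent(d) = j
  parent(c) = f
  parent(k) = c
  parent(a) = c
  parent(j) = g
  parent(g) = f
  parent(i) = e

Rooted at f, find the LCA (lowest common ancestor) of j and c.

f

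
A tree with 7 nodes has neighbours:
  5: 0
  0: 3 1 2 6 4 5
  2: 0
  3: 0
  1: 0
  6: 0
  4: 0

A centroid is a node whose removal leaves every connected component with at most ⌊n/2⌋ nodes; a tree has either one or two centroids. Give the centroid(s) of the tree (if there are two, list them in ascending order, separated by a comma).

0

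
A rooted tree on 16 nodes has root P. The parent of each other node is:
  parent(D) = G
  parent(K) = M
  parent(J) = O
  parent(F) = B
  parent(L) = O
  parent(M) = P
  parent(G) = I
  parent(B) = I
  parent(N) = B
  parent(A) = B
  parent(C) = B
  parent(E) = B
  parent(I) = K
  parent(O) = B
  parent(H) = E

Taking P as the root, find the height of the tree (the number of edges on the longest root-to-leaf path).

6

A deepest node is H, reached by P-M-K-I-B-E-H.
That path has 6 edges, so the height is 6.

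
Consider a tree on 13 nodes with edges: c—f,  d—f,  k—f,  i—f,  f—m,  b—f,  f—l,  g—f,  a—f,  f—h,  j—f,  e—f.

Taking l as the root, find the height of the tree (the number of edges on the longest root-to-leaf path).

A deepest node is i, reached by l – f – i.
That path has 2 edges, so the height is 2.

2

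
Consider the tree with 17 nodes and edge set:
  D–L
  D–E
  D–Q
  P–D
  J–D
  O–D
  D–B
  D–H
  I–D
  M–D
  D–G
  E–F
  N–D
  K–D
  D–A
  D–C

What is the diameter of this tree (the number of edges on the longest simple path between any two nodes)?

3

A longest path is F – E – D – K, with 3 edges.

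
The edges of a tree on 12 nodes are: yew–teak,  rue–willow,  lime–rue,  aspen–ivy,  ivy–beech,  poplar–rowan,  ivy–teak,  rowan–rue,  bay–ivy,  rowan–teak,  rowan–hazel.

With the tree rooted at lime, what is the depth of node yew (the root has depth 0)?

4

Path from lime to yew: lime–rue–rowan–teak–yew, which has 4 edges.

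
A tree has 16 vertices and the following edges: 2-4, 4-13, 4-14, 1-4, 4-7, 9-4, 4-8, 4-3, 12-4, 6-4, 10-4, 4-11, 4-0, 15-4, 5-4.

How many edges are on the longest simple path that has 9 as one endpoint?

2

A farthest node from 9 is 11 (15, 5, 14, 3, 13, 2, 7, 6, 0, 12, 8, 1, 10 also at distance 2).
The path 9–4–11 has 2 edges.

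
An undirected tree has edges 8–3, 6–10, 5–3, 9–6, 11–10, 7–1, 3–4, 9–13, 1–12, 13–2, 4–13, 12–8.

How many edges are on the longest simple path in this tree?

Starting from 7, a farthest node is 11 at distance 10.
One longest path: 7 - 1 - 12 - 8 - 3 - 4 - 13 - 9 - 6 - 10 - 11.
So the diameter is 10.

10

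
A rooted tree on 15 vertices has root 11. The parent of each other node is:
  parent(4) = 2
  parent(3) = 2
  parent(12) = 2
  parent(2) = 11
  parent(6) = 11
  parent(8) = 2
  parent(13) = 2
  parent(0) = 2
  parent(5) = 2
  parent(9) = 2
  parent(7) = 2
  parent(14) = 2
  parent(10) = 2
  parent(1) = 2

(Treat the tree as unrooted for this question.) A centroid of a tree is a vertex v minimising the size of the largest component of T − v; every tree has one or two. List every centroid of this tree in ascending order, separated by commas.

Delete 2: the remaining components have sizes 2, 1, 1, 1, 1, 1, 1, 1, 1, 1, 1, 1, 1. Max 2 ≤ 7, so 2 is a centroid.
No neighbour of 2 does as well, so 2 is the unique centroid.

2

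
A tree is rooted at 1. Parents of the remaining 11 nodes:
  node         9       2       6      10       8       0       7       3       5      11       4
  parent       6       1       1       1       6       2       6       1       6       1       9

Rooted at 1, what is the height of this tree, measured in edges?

The longest root-to-leaf path is 1 → 6 → 9 → 4 (3 edges).

3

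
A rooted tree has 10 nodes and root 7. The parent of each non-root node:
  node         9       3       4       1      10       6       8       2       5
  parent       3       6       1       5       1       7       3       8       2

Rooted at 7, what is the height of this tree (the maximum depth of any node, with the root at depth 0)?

The longest root-to-leaf path is 7 – 6 – 3 – 8 – 2 – 5 – 1 – 10 (7 edges).

7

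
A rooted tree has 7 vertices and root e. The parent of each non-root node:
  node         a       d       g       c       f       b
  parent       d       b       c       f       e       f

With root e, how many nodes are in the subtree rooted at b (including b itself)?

b's subtree: {b, d, a}, size 3.

3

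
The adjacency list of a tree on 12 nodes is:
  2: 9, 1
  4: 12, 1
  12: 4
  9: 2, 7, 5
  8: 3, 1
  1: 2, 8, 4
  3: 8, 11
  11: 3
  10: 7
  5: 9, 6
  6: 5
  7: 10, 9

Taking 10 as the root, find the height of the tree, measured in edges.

11 sits deepest: 10-7-9-2-1-8-3-11 — 7 edges from the root.

7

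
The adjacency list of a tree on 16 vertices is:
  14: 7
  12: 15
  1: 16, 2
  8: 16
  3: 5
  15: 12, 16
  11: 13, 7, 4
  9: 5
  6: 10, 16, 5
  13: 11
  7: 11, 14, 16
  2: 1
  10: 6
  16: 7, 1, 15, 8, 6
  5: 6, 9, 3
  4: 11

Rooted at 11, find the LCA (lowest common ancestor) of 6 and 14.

7

6's ancestor chain is 6, 16, 7, 11 and 14's is 14, 7, 11; they first meet at 7.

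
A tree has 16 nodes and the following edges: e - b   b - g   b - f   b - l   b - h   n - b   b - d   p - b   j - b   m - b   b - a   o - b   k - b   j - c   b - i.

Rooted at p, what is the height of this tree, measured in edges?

A deepest node is c, reached by p – b – j – c.
That path has 3 edges, so the height is 3.

3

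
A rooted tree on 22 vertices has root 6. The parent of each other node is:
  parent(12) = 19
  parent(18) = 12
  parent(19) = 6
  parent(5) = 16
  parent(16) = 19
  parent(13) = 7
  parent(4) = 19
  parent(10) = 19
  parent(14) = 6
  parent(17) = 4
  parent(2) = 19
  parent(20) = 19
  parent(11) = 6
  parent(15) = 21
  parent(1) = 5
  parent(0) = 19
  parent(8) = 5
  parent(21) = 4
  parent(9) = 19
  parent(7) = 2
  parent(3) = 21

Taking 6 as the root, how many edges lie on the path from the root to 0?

2

Path from 6 to 0: 6 → 19 → 0, which has 2 edges.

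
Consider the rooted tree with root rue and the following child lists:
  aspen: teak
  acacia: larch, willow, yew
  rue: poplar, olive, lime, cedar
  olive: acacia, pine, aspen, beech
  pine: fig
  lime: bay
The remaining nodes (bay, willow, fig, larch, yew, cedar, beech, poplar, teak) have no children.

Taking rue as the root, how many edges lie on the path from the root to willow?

Path from rue to willow: rue–olive–acacia–willow, which has 3 edges.

3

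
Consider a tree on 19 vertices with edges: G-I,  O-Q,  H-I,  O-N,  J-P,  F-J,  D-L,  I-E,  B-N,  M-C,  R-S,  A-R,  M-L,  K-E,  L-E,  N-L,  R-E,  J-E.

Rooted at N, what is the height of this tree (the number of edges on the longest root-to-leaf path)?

4

A deepest node is P, reached by N-L-E-J-P.
That path has 4 edges, so the height is 4.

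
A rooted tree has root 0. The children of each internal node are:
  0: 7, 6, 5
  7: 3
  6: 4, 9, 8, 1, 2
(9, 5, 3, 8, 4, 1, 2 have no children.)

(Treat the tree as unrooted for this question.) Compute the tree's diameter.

4

Starting from 3, a farthest node is 9 at distance 4.
One longest path: 3–7–0–6–9.
So the diameter is 4.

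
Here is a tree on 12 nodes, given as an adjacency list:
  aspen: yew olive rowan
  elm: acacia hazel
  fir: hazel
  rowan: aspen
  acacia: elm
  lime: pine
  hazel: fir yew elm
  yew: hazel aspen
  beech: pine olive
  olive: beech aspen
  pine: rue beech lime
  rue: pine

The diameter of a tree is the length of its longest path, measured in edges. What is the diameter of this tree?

8

Starting from acacia, a farthest node is lime at distance 8.
One longest path: acacia - elm - hazel - yew - aspen - olive - beech - pine - lime.
So the diameter is 8.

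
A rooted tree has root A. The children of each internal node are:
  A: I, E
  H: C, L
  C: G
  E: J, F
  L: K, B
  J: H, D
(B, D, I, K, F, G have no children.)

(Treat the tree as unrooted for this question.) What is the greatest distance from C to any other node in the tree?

5

Distances from C peak at 5, attained at I.
C – H – J – E – A – I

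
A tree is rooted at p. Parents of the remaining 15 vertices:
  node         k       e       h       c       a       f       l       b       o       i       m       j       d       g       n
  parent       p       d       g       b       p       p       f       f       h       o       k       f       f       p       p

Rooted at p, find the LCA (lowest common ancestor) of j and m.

Ancestors of j (toward the root): j, f, p.
Ancestors of m: m, k, p.
The deepest node appearing in both lists is p.

p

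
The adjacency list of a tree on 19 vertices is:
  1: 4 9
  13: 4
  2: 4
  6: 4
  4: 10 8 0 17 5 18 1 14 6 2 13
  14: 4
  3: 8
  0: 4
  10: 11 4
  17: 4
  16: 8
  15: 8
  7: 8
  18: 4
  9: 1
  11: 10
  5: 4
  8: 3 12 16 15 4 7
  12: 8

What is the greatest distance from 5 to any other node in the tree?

Distances from 5 peak at 3, attained at 7 (15, 11, 12, 16, 3, 9 also at distance 3).
5–4–8–7

3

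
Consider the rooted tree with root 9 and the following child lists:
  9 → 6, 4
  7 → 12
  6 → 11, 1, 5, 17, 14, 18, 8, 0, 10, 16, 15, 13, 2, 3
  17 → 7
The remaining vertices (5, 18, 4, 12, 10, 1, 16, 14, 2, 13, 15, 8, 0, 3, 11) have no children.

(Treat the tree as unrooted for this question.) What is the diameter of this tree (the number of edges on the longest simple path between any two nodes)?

Starting from 12, a farthest node is 4 at distance 5.
One longest path: 12-7-17-6-9-4.
So the diameter is 5.

5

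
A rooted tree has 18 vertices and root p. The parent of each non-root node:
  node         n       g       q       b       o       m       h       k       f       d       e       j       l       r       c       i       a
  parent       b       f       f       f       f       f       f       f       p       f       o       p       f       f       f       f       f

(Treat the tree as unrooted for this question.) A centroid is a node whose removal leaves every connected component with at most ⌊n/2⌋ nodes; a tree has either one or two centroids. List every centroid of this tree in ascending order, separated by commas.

Delete f: the remaining components have sizes 2, 2, 2, 1, 1, 1, 1, 1, 1, 1, 1, 1, 1, 1. Max 2 ≤ 9, so f is a centroid.
Every other node leaves some component of size > 9, so the centroid is unique.

f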